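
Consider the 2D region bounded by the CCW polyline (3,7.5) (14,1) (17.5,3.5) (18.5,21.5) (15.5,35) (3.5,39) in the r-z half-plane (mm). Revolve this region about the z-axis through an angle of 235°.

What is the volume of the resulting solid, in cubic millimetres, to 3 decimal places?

Volume = 20319.547 mm³

Profile (r,z), 6 vertices: (3,7.5) (14,1) (17.5,3.5) (18.5,21.5) (15.5,35) (3.5,39)
edge 0: (3,7.5)→(14,1)  cross = 3·1 − 14·7.5 = -102.0000; (r_i+r_j)·cross = 17·-102.0000 = -1734.0000
edge 1: (14,1)→(17.5,3.5)  cross = 14·3.5 − 17.5·1 = 31.5000; (r_i+r_j)·cross = 31.5·31.5000 = 992.2500
edge 2: (17.5,3.5)→(18.5,21.5)  cross = 17.5·21.5 − 18.5·3.5 = 311.5000; (r_i+r_j)·cross = 36·311.5000 = 11214.0000
edge 3: (18.5,21.5)→(15.5,35)  cross = 18.5·35 − 15.5·21.5 = 314.2500; (r_i+r_j)·cross = 34·314.2500 = 10684.5000
edge 4: (15.5,35)→(3.5,39)  cross = 15.5·39 − 3.5·35 = 482.0000; (r_i+r_j)·cross = 19·482.0000 = 9158.0000
edge 5: (3.5,39)→(3,7.5)  cross = 3.5·7.5 − 3·39 = -90.7500; (r_i+r_j)·cross = 6.5·-90.7500 = -589.8750
Σcross = 946.5000 → A = |Σcross|/2 = 473.2500 mm²
Σ(r_i+r_j)·cross = 29724.8750 → first moment M = |Σ|/6 = 4954.1458
R_c = M/A = 4954.1458/473.2500 = 10.4683 mm
θ = 235° = 4.101524 rad
V = θ·R_c·A = 4.101524·10.4683·473.2500 = 20319.547 mm³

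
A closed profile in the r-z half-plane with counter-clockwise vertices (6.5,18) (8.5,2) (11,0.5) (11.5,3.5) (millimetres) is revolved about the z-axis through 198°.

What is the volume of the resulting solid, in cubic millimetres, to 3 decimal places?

Profile (r,z), 4 vertices: (6.5,18) (8.5,2) (11,0.5) (11.5,3.5)
edge 0: (6.5,18)→(8.5,2)  cross = 6.5·2 − 8.5·18 = -140.0000; (r_i+r_j)·cross = 15·-140.0000 = -2100.0000
edge 1: (8.5,2)→(11,0.5)  cross = 8.5·0.5 − 11·2 = -17.7500; (r_i+r_j)·cross = 19.5·-17.7500 = -346.1250
edge 2: (11,0.5)→(11.5,3.5)  cross = 11·3.5 − 11.5·0.5 = 32.7500; (r_i+r_j)·cross = 22.5·32.7500 = 736.8750
edge 3: (11.5,3.5)→(6.5,18)  cross = 11.5·18 − 6.5·3.5 = 184.2500; (r_i+r_j)·cross = 18·184.2500 = 3316.5000
Σcross = 59.2500 → A = |Σcross|/2 = 29.6250 mm²
Σ(r_i+r_j)·cross = 1607.2500 → first moment M = |Σ|/6 = 267.8750
R_c = M/A = 267.8750/29.6250 = 9.0422 mm
θ = 198° = 3.455752 rad
V = θ·R_c·A = 3.455752·9.0422·29.6250 = 925.710 mm³

Volume = 925.710 mm³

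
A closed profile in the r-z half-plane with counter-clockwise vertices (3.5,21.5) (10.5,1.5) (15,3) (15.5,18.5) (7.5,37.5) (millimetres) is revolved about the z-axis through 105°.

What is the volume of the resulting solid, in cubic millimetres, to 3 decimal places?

Profile (r,z), 5 vertices: (3.5,21.5) (10.5,1.5) (15,3) (15.5,18.5) (7.5,37.5)
edge 0: (3.5,21.5)→(10.5,1.5)  cross = 3.5·1.5 − 10.5·21.5 = -220.5000; (r_i+r_j)·cross = 14·-220.5000 = -3087.0000
edge 1: (10.5,1.5)→(15,3)  cross = 10.5·3 − 15·1.5 = 9.0000; (r_i+r_j)·cross = 25.5·9.0000 = 229.5000
edge 2: (15,3)→(15.5,18.5)  cross = 15·18.5 − 15.5·3 = 231.0000; (r_i+r_j)·cross = 30.5·231.0000 = 7045.5000
edge 3: (15.5,18.5)→(7.5,37.5)  cross = 15.5·37.5 − 7.5·18.5 = 442.5000; (r_i+r_j)·cross = 23·442.5000 = 10177.5000
edge 4: (7.5,37.5)→(3.5,21.5)  cross = 7.5·21.5 − 3.5·37.5 = 30.0000; (r_i+r_j)·cross = 11·30.0000 = 330.0000
Σcross = 492.0000 → A = |Σcross|/2 = 246.0000 mm²
Σ(r_i+r_j)·cross = 14695.5000 → first moment M = |Σ|/6 = 2449.2500
R_c = M/A = 2449.2500/246.0000 = 9.9563 mm
θ = 105° = 1.832596 rad
V = θ·R_c·A = 1.832596·9.9563·246.0000 = 4488.485 mm³

Volume = 4488.485 mm³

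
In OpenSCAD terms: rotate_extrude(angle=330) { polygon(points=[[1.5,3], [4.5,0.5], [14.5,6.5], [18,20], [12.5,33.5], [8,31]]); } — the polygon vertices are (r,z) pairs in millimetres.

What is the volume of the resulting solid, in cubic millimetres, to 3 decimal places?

Volume = 18206.533 mm³

Profile (r,z), 6 vertices: (1.5,3) (4.5,0.5) (14.5,6.5) (18,20) (12.5,33.5) (8,31)
edge 0: (1.5,3)→(4.5,0.5)  cross = 1.5·0.5 − 4.5·3 = -12.7500; (r_i+r_j)·cross = 6·-12.7500 = -76.5000
edge 1: (4.5,0.5)→(14.5,6.5)  cross = 4.5·6.5 − 14.5·0.5 = 22.0000; (r_i+r_j)·cross = 19·22.0000 = 418.0000
edge 2: (14.5,6.5)→(18,20)  cross = 14.5·20 − 18·6.5 = 173.0000; (r_i+r_j)·cross = 32.5·173.0000 = 5622.5000
edge 3: (18,20)→(12.5,33.5)  cross = 18·33.5 − 12.5·20 = 353.0000; (r_i+r_j)·cross = 30.5·353.0000 = 10766.5000
edge 4: (12.5,33.5)→(8,31)  cross = 12.5·31 − 8·33.5 = 119.5000; (r_i+r_j)·cross = 20.5·119.5000 = 2449.7500
edge 5: (8,31)→(1.5,3)  cross = 8·3 − 1.5·31 = -22.5000; (r_i+r_j)·cross = 9.5·-22.5000 = -213.7500
Σcross = 632.2500 → A = |Σcross|/2 = 316.1250 mm²
Σ(r_i+r_j)·cross = 18966.5000 → first moment M = |Σ|/6 = 3161.0833
R_c = M/A = 3161.0833/316.1250 = 9.9995 mm
θ = 330° = 5.759587 rad
V = θ·R_c·A = 5.759587·9.9995·316.1250 = 18206.533 mm³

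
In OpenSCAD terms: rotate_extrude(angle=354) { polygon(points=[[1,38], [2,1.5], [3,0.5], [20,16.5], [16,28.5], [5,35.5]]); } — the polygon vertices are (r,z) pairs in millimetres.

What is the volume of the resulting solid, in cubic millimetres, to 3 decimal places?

Profile (r,z), 6 vertices: (1,38) (2,1.5) (3,0.5) (20,16.5) (16,28.5) (5,35.5)
edge 0: (1,38)→(2,1.5)  cross = 1·1.5 − 2·38 = -74.5000; (r_i+r_j)·cross = 3·-74.5000 = -223.5000
edge 1: (2,1.5)→(3,0.5)  cross = 2·0.5 − 3·1.5 = -3.5000; (r_i+r_j)·cross = 5·-3.5000 = -17.5000
edge 2: (3,0.5)→(20,16.5)  cross = 3·16.5 − 20·0.5 = 39.5000; (r_i+r_j)·cross = 23·39.5000 = 908.5000
edge 3: (20,16.5)→(16,28.5)  cross = 20·28.5 − 16·16.5 = 306.0000; (r_i+r_j)·cross = 36·306.0000 = 11016.0000
edge 4: (16,28.5)→(5,35.5)  cross = 16·35.5 − 5·28.5 = 425.5000; (r_i+r_j)·cross = 21·425.5000 = 8935.5000
edge 5: (5,35.5)→(1,38)  cross = 5·38 − 1·35.5 = 154.5000; (r_i+r_j)·cross = 6·154.5000 = 927.0000
Σcross = 847.5000 → A = |Σcross|/2 = 423.7500 mm²
Σ(r_i+r_j)·cross = 21546.0000 → first moment M = |Σ|/6 = 3591.0000
R_c = M/A = 3591.0000/423.7500 = 8.4743 mm
θ = 354° = 6.178466 rad
V = θ·R_c·A = 6.178466·8.4743·423.7500 = 22186.870 mm³

Volume = 22186.870 mm³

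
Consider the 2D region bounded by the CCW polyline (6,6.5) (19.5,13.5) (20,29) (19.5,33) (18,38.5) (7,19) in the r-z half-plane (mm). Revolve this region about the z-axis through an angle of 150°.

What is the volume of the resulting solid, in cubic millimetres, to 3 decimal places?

Volume = 9179.777 mm³

Profile (r,z), 6 vertices: (6,6.5) (19.5,13.5) (20,29) (19.5,33) (18,38.5) (7,19)
edge 0: (6,6.5)→(19.5,13.5)  cross = 6·13.5 − 19.5·6.5 = -45.7500; (r_i+r_j)·cross = 25.5·-45.7500 = -1166.6250
edge 1: (19.5,13.5)→(20,29)  cross = 19.5·29 − 20·13.5 = 295.5000; (r_i+r_j)·cross = 39.5·295.5000 = 11672.2500
edge 2: (20,29)→(19.5,33)  cross = 20·33 − 19.5·29 = 94.5000; (r_i+r_j)·cross = 39.5·94.5000 = 3732.7500
edge 3: (19.5,33)→(18,38.5)  cross = 19.5·38.5 − 18·33 = 156.7500; (r_i+r_j)·cross = 37.5·156.7500 = 5878.1250
edge 4: (18,38.5)→(7,19)  cross = 18·19 − 7·38.5 = 72.5000; (r_i+r_j)·cross = 25·72.5000 = 1812.5000
edge 5: (7,19)→(6,6.5)  cross = 7·6.5 − 6·19 = -68.5000; (r_i+r_j)·cross = 13·-68.5000 = -890.5000
Σcross = 505.0000 → A = |Σcross|/2 = 252.5000 mm²
Σ(r_i+r_j)·cross = 21038.5000 → first moment M = |Σ|/6 = 3506.4167
R_c = M/A = 3506.4167/252.5000 = 13.8868 mm
θ = 150° = 2.617994 rad
V = θ·R_c·A = 2.617994·13.8868·252.5000 = 9179.777 mm³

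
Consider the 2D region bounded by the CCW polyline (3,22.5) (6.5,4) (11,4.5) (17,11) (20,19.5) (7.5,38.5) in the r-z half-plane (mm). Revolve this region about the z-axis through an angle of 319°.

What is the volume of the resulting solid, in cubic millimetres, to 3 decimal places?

Profile (r,z), 6 vertices: (3,22.5) (6.5,4) (11,4.5) (17,11) (20,19.5) (7.5,38.5)
edge 0: (3,22.5)→(6.5,4)  cross = 3·4 − 6.5·22.5 = -134.2500; (r_i+r_j)·cross = 9.5·-134.2500 = -1275.3750
edge 1: (6.5,4)→(11,4.5)  cross = 6.5·4.5 − 11·4 = -14.7500; (r_i+r_j)·cross = 17.5·-14.7500 = -258.1250
edge 2: (11,4.5)→(17,11)  cross = 11·11 − 17·4.5 = 44.5000; (r_i+r_j)·cross = 28·44.5000 = 1246.0000
edge 3: (17,11)→(20,19.5)  cross = 17·19.5 − 20·11 = 111.5000; (r_i+r_j)·cross = 37·111.5000 = 4125.5000
edge 4: (20,19.5)→(7.5,38.5)  cross = 20·38.5 − 7.5·19.5 = 623.7500; (r_i+r_j)·cross = 27.5·623.7500 = 17153.1250
edge 5: (7.5,38.5)→(3,22.5)  cross = 7.5·22.5 − 3·38.5 = 53.2500; (r_i+r_j)·cross = 10.5·53.2500 = 559.1250
Σcross = 684.0000 → A = |Σcross|/2 = 342.0000 mm²
Σ(r_i+r_j)·cross = 21550.2500 → first moment M = |Σ|/6 = 3591.7083
R_c = M/A = 3591.7083/342.0000 = 10.5021 mm
θ = 319° = 5.567600 rad
V = θ·R_c·A = 5.567600·10.5021·342.0000 = 19997.196 mm³

Volume = 19997.196 mm³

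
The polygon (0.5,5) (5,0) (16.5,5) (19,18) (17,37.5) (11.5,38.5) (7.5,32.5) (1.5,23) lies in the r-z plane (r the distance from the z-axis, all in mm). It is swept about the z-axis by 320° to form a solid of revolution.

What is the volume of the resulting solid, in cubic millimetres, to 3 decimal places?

Profile (r,z), 8 vertices: (0.5,5) (5,0) (16.5,5) (19,18) (17,37.5) (11.5,38.5) (7.5,32.5) (1.5,23)
edge 0: (0.5,5)→(5,0)  cross = 0.5·0 − 5·5 = -25.0000; (r_i+r_j)·cross = 5.5·-25.0000 = -137.5000
edge 1: (5,0)→(16.5,5)  cross = 5·5 − 16.5·0 = 25.0000; (r_i+r_j)·cross = 21.5·25.0000 = 537.5000
edge 2: (16.5,5)→(19,18)  cross = 16.5·18 − 19·5 = 202.0000; (r_i+r_j)·cross = 35.5·202.0000 = 7171.0000
edge 3: (19,18)→(17,37.5)  cross = 19·37.5 − 17·18 = 406.5000; (r_i+r_j)·cross = 36·406.5000 = 14634.0000
edge 4: (17,37.5)→(11.5,38.5)  cross = 17·38.5 − 11.5·37.5 = 223.2500; (r_i+r_j)·cross = 28.5·223.2500 = 6362.6250
edge 5: (11.5,38.5)→(7.5,32.5)  cross = 11.5·32.5 − 7.5·38.5 = 85.0000; (r_i+r_j)·cross = 19·85.0000 = 1615.0000
edge 6: (7.5,32.5)→(1.5,23)  cross = 7.5·23 − 1.5·32.5 = 123.7500; (r_i+r_j)·cross = 9·123.7500 = 1113.7500
edge 7: (1.5,23)→(0.5,5)  cross = 1.5·5 − 0.5·23 = -4.0000; (r_i+r_j)·cross = 2·-4.0000 = -8.0000
Σcross = 1036.5000 → A = |Σcross|/2 = 518.2500 mm²
Σ(r_i+r_j)·cross = 31288.3750 → first moment M = |Σ|/6 = 5214.7292
R_c = M/A = 5214.7292/518.2500 = 10.0622 mm
θ = 320° = 5.585054 rad
V = θ·R_c·A = 5.585054·10.0622·518.2500 = 29124.542 mm³

Volume = 29124.542 mm³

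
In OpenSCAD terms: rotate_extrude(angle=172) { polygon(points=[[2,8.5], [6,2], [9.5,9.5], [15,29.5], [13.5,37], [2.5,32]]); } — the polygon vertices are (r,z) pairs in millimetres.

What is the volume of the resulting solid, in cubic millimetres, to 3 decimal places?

Volume = 6651.794 mm³

Profile (r,z), 6 vertices: (2,8.5) (6,2) (9.5,9.5) (15,29.5) (13.5,37) (2.5,32)
edge 0: (2,8.5)→(6,2)  cross = 2·2 − 6·8.5 = -47.0000; (r_i+r_j)·cross = 8·-47.0000 = -376.0000
edge 1: (6,2)→(9.5,9.5)  cross = 6·9.5 − 9.5·2 = 38.0000; (r_i+r_j)·cross = 15.5·38.0000 = 589.0000
edge 2: (9.5,9.5)→(15,29.5)  cross = 9.5·29.5 − 15·9.5 = 137.7500; (r_i+r_j)·cross = 24.5·137.7500 = 3374.8750
edge 3: (15,29.5)→(13.5,37)  cross = 15·37 − 13.5·29.5 = 156.7500; (r_i+r_j)·cross = 28.5·156.7500 = 4467.3750
edge 4: (13.5,37)→(2.5,32)  cross = 13.5·32 − 2.5·37 = 339.5000; (r_i+r_j)·cross = 16·339.5000 = 5432.0000
edge 5: (2.5,32)→(2,8.5)  cross = 2.5·8.5 − 2·32 = -42.7500; (r_i+r_j)·cross = 4.5·-42.7500 = -192.3750
Σcross = 582.2500 → A = |Σcross|/2 = 291.1250 mm²
Σ(r_i+r_j)·cross = 13294.8750 → first moment M = |Σ|/6 = 2215.8125
R_c = M/A = 2215.8125/291.1250 = 7.6112 mm
θ = 172° = 3.001966 rad
V = θ·R_c·A = 3.001966·7.6112·291.1250 = 6651.794 mm³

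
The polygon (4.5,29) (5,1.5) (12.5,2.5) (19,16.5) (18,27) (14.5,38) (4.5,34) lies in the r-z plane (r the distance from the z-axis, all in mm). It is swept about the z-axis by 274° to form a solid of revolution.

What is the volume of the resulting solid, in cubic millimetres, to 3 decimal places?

Volume = 21513.235 mm³

Profile (r,z), 7 vertices: (4.5,29) (5,1.5) (12.5,2.5) (19,16.5) (18,27) (14.5,38) (4.5,34)
edge 0: (4.5,29)→(5,1.5)  cross = 4.5·1.5 − 5·29 = -138.2500; (r_i+r_j)·cross = 9.5·-138.2500 = -1313.3750
edge 1: (5,1.5)→(12.5,2.5)  cross = 5·2.5 − 12.5·1.5 = -6.2500; (r_i+r_j)·cross = 17.5·-6.2500 = -109.3750
edge 2: (12.5,2.5)→(19,16.5)  cross = 12.5·16.5 − 19·2.5 = 158.7500; (r_i+r_j)·cross = 31.5·158.7500 = 5000.6250
edge 3: (19,16.5)→(18,27)  cross = 19·27 − 18·16.5 = 216.0000; (r_i+r_j)·cross = 37·216.0000 = 7992.0000
edge 4: (18,27)→(14.5,38)  cross = 18·38 − 14.5·27 = 292.5000; (r_i+r_j)·cross = 32.5·292.5000 = 9506.2500
edge 5: (14.5,38)→(4.5,34)  cross = 14.5·34 − 4.5·38 = 322.0000; (r_i+r_j)·cross = 19·322.0000 = 6118.0000
edge 6: (4.5,34)→(4.5,29)  cross = 4.5·29 − 4.5·34 = -22.5000; (r_i+r_j)·cross = 9·-22.5000 = -202.5000
Σcross = 822.2500 → A = |Σcross|/2 = 411.1250 mm²
Σ(r_i+r_j)·cross = 26991.6250 → first moment M = |Σ|/6 = 4498.6042
R_c = M/A = 4498.6042/411.1250 = 10.9422 mm
θ = 274° = 4.782202 rad
V = θ·R_c·A = 4.782202·10.9422·411.1250 = 21513.235 mm³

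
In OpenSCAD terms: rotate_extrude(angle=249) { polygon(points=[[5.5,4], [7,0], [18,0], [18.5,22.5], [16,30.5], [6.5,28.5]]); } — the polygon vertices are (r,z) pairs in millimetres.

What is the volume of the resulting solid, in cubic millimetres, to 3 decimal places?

Profile (r,z), 6 vertices: (5.5,4) (7,0) (18,0) (18.5,22.5) (16,30.5) (6.5,28.5)
edge 0: (5.5,4)→(7,0)  cross = 5.5·0 − 7·4 = -28.0000; (r_i+r_j)·cross = 12.5·-28.0000 = -350.0000
edge 1: (7,0)→(18,0)  cross = 7·0 − 18·0 = 0.0000; (r_i+r_j)·cross = 25·0.0000 = 0.0000
edge 2: (18,0)→(18.5,22.5)  cross = 18·22.5 − 18.5·0 = 405.0000; (r_i+r_j)·cross = 36.5·405.0000 = 14782.5000
edge 3: (18.5,22.5)→(16,30.5)  cross = 18.5·30.5 − 16·22.5 = 204.2500; (r_i+r_j)·cross = 34.5·204.2500 = 7046.6250
edge 4: (16,30.5)→(6.5,28.5)  cross = 16·28.5 − 6.5·30.5 = 257.7500; (r_i+r_j)·cross = 22.5·257.7500 = 5799.3750
edge 5: (6.5,28.5)→(5.5,4)  cross = 6.5·4 − 5.5·28.5 = -130.7500; (r_i+r_j)·cross = 12·-130.7500 = -1569.0000
Σcross = 708.2500 → A = |Σcross|/2 = 354.1250 mm²
Σ(r_i+r_j)·cross = 25709.5000 → first moment M = |Σ|/6 = 4284.9167
R_c = M/A = 4284.9167/354.1250 = 12.1000 mm
θ = 249° = 4.345870 rad
V = θ·R_c·A = 4.345870·12.1000·354.1250 = 18621.690 mm³

Volume = 18621.690 mm³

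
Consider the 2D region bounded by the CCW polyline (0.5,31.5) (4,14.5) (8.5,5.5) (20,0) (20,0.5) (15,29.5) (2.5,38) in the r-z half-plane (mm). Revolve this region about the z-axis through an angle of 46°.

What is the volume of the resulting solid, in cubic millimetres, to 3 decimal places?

Profile (r,z), 7 vertices: (0.5,31.5) (4,14.5) (8.5,5.5) (20,0) (20,0.5) (15,29.5) (2.5,38)
edge 0: (0.5,31.5)→(4,14.5)  cross = 0.5·14.5 − 4·31.5 = -118.7500; (r_i+r_j)·cross = 4.5·-118.7500 = -534.3750
edge 1: (4,14.5)→(8.5,5.5)  cross = 4·5.5 − 8.5·14.5 = -101.2500; (r_i+r_j)·cross = 12.5·-101.2500 = -1265.6250
edge 2: (8.5,5.5)→(20,0)  cross = 8.5·0 − 20·5.5 = -110.0000; (r_i+r_j)·cross = 28.5·-110.0000 = -3135.0000
edge 3: (20,0)→(20,0.5)  cross = 20·0.5 − 20·0 = 10.0000; (r_i+r_j)·cross = 40·10.0000 = 400.0000
edge 4: (20,0.5)→(15,29.5)  cross = 20·29.5 − 15·0.5 = 582.5000; (r_i+r_j)·cross = 35·582.5000 = 20387.5000
edge 5: (15,29.5)→(2.5,38)  cross = 15·38 − 2.5·29.5 = 496.2500; (r_i+r_j)·cross = 17.5·496.2500 = 8684.3750
edge 6: (2.5,38)→(0.5,31.5)  cross = 2.5·31.5 − 0.5·38 = 59.7500; (r_i+r_j)·cross = 3·59.7500 = 179.2500
Σcross = 818.5000 → A = |Σcross|/2 = 409.2500 mm²
Σ(r_i+r_j)·cross = 24716.1250 → first moment M = |Σ|/6 = 4119.3542
R_c = M/A = 4119.3542/409.2500 = 10.0656 mm
θ = 46° = 0.802851 rad
V = θ·R_c·A = 0.802851·10.0656·409.2500 = 3307.229 mm³

Volume = 3307.229 mm³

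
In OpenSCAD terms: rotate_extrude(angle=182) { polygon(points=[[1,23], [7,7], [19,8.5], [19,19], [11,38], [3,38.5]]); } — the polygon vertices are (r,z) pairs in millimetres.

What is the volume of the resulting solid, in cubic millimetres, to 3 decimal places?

Volume = 12855.822 mm³

Profile (r,z), 6 vertices: (1,23) (7,7) (19,8.5) (19,19) (11,38) (3,38.5)
edge 0: (1,23)→(7,7)  cross = 1·7 − 7·23 = -154.0000; (r_i+r_j)·cross = 8·-154.0000 = -1232.0000
edge 1: (7,7)→(19,8.5)  cross = 7·8.5 − 19·7 = -73.5000; (r_i+r_j)·cross = 26·-73.5000 = -1911.0000
edge 2: (19,8.5)→(19,19)  cross = 19·19 − 19·8.5 = 199.5000; (r_i+r_j)·cross = 38·199.5000 = 7581.0000
edge 3: (19,19)→(11,38)  cross = 19·38 − 11·19 = 513.0000; (r_i+r_j)·cross = 30·513.0000 = 15390.0000
edge 4: (11,38)→(3,38.5)  cross = 11·38.5 − 3·38 = 309.5000; (r_i+r_j)·cross = 14·309.5000 = 4333.0000
edge 5: (3,38.5)→(1,23)  cross = 3·23 − 1·38.5 = 30.5000; (r_i+r_j)·cross = 4·30.5000 = 122.0000
Σcross = 825.0000 → A = |Σcross|/2 = 412.5000 mm²
Σ(r_i+r_j)·cross = 24283.0000 → first moment M = |Σ|/6 = 4047.1667
R_c = M/A = 4047.1667/412.5000 = 9.8113 mm
θ = 182° = 3.176499 rad
V = θ·R_c·A = 3.176499·9.8113·412.5000 = 12855.822 mm³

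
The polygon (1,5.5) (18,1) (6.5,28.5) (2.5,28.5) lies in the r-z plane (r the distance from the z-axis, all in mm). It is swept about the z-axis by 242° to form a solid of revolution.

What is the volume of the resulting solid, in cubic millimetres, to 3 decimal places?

Volume = 8110.642 mm³

Profile (r,z), 4 vertices: (1,5.5) (18,1) (6.5,28.5) (2.5,28.5)
edge 0: (1,5.5)→(18,1)  cross = 1·1 − 18·5.5 = -98.0000; (r_i+r_j)·cross = 19·-98.0000 = -1862.0000
edge 1: (18,1)→(6.5,28.5)  cross = 18·28.5 − 6.5·1 = 506.5000; (r_i+r_j)·cross = 24.5·506.5000 = 12409.2500
edge 2: (6.5,28.5)→(2.5,28.5)  cross = 6.5·28.5 − 2.5·28.5 = 114.0000; (r_i+r_j)·cross = 9·114.0000 = 1026.0000
edge 3: (2.5,28.5)→(1,5.5)  cross = 2.5·5.5 − 1·28.5 = -14.7500; (r_i+r_j)·cross = 3.5·-14.7500 = -51.6250
Σcross = 507.7500 → A = |Σcross|/2 = 253.8750 mm²
Σ(r_i+r_j)·cross = 11521.6250 → first moment M = |Σ|/6 = 1920.2708
R_c = M/A = 1920.2708/253.8750 = 7.5638 mm
θ = 242° = 4.223697 rad
V = θ·R_c·A = 4.223697·7.5638·253.8750 = 8110.642 mm³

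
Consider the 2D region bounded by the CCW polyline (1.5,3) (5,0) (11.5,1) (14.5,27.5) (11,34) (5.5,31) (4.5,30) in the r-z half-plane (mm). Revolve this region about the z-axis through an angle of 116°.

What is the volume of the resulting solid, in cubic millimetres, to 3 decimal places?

Volume = 5161.081 mm³

Profile (r,z), 7 vertices: (1.5,3) (5,0) (11.5,1) (14.5,27.5) (11,34) (5.5,31) (4.5,30)
edge 0: (1.5,3)→(5,0)  cross = 1.5·0 − 5·3 = -15.0000; (r_i+r_j)·cross = 6.5·-15.0000 = -97.5000
edge 1: (5,0)→(11.5,1)  cross = 5·1 − 11.5·0 = 5.0000; (r_i+r_j)·cross = 16.5·5.0000 = 82.5000
edge 2: (11.5,1)→(14.5,27.5)  cross = 11.5·27.5 − 14.5·1 = 301.7500; (r_i+r_j)·cross = 26·301.7500 = 7845.5000
edge 3: (14.5,27.5)→(11,34)  cross = 14.5·34 − 11·27.5 = 190.5000; (r_i+r_j)·cross = 25.5·190.5000 = 4857.7500
edge 4: (11,34)→(5.5,31)  cross = 11·31 − 5.5·34 = 154.0000; (r_i+r_j)·cross = 16.5·154.0000 = 2541.0000
edge 5: (5.5,31)→(4.5,30)  cross = 5.5·30 − 4.5·31 = 25.5000; (r_i+r_j)·cross = 10·25.5000 = 255.0000
edge 6: (4.5,30)→(1.5,3)  cross = 4.5·3 − 1.5·30 = -31.5000; (r_i+r_j)·cross = 6·-31.5000 = -189.0000
Σcross = 630.2500 → A = |Σcross|/2 = 315.1250 mm²
Σ(r_i+r_j)·cross = 15295.2500 → first moment M = |Σ|/6 = 2549.2083
R_c = M/A = 2549.2083/315.1250 = 8.0895 mm
θ = 116° = 2.024582 rad
V = θ·R_c·A = 2.024582·8.0895·315.1250 = 5161.081 mm³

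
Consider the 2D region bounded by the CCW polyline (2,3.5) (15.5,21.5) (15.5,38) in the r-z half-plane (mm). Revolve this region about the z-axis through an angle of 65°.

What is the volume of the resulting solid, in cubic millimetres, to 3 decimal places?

Profile (r,z), 3 vertices: (2,3.5) (15.5,21.5) (15.5,38)
edge 0: (2,3.5)→(15.5,21.5)  cross = 2·21.5 − 15.5·3.5 = -11.2500; (r_i+r_j)·cross = 17.5·-11.2500 = -196.8750
edge 1: (15.5,21.5)→(15.5,38)  cross = 15.5·38 − 15.5·21.5 = 255.7500; (r_i+r_j)·cross = 31·255.7500 = 7928.2500
edge 2: (15.5,38)→(2,3.5)  cross = 15.5·3.5 − 2·38 = -21.7500; (r_i+r_j)·cross = 17.5·-21.7500 = -380.6250
Σcross = 222.7500 → A = |Σcross|/2 = 111.3750 mm²
Σ(r_i+r_j)·cross = 7350.7500 → first moment M = |Σ|/6 = 1225.1250
R_c = M/A = 1225.1250/111.3750 = 11.0000 mm
θ = 65° = 1.134464 rad
V = θ·R_c·A = 1.134464·11.0000·111.3750 = 1389.860 mm³

Volume = 1389.860 mm³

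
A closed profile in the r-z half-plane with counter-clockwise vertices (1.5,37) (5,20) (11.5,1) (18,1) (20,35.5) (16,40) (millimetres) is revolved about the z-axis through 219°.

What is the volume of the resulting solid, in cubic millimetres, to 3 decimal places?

Volume = 23107.062 mm³

Profile (r,z), 6 vertices: (1.5,37) (5,20) (11.5,1) (18,1) (20,35.5) (16,40)
edge 0: (1.5,37)→(5,20)  cross = 1.5·20 − 5·37 = -155.0000; (r_i+r_j)·cross = 6.5·-155.0000 = -1007.5000
edge 1: (5,20)→(11.5,1)  cross = 5·1 − 11.5·20 = -225.0000; (r_i+r_j)·cross = 16.5·-225.0000 = -3712.5000
edge 2: (11.5,1)→(18,1)  cross = 11.5·1 − 18·1 = -6.5000; (r_i+r_j)·cross = 29.5·-6.5000 = -191.7500
edge 3: (18,1)→(20,35.5)  cross = 18·35.5 − 20·1 = 619.0000; (r_i+r_j)·cross = 38·619.0000 = 23522.0000
edge 4: (20,35.5)→(16,40)  cross = 20·40 − 16·35.5 = 232.0000; (r_i+r_j)·cross = 36·232.0000 = 8352.0000
edge 5: (16,40)→(1.5,37)  cross = 16·37 − 1.5·40 = 532.0000; (r_i+r_j)·cross = 17.5·532.0000 = 9310.0000
Σcross = 996.5000 → A = |Σcross|/2 = 498.2500 mm²
Σ(r_i+r_j)·cross = 36272.2500 → first moment M = |Σ|/6 = 6045.3750
R_c = M/A = 6045.3750/498.2500 = 12.1332 mm
θ = 219° = 3.822271 rad
V = θ·R_c·A = 3.822271·12.1332·498.2500 = 23107.062 mm³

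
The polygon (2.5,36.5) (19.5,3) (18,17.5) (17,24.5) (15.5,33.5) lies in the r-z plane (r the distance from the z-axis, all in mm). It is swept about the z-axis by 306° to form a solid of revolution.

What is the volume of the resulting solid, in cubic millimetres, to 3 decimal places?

Volume = 13479.723 mm³

Profile (r,z), 5 vertices: (2.5,36.5) (19.5,3) (18,17.5) (17,24.5) (15.5,33.5)
edge 0: (2.5,36.5)→(19.5,3)  cross = 2.5·3 − 19.5·36.5 = -704.2500; (r_i+r_j)·cross = 22·-704.2500 = -15493.5000
edge 1: (19.5,3)→(18,17.5)  cross = 19.5·17.5 − 18·3 = 287.2500; (r_i+r_j)·cross = 37.5·287.2500 = 10771.8750
edge 2: (18,17.5)→(17,24.5)  cross = 18·24.5 − 17·17.5 = 143.5000; (r_i+r_j)·cross = 35·143.5000 = 5022.5000
edge 3: (17,24.5)→(15.5,33.5)  cross = 17·33.5 − 15.5·24.5 = 189.7500; (r_i+r_j)·cross = 32.5·189.7500 = 6166.8750
edge 4: (15.5,33.5)→(2.5,36.5)  cross = 15.5·36.5 − 2.5·33.5 = 482.0000; (r_i+r_j)·cross = 18·482.0000 = 8676.0000
Σcross = 398.2500 → A = |Σcross|/2 = 199.1250 mm²
Σ(r_i+r_j)·cross = 15143.7500 → first moment M = |Σ|/6 = 2523.9583
R_c = M/A = 2523.9583/199.1250 = 12.6752 mm
θ = 306° = 5.340708 rad
V = θ·R_c·A = 5.340708·12.6752·199.1250 = 13479.723 mm³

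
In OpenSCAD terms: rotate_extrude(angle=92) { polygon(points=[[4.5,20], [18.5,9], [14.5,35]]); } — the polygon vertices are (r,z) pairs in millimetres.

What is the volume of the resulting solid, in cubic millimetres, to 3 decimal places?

Volume = 3211.406 mm³

Profile (r,z), 3 vertices: (4.5,20) (18.5,9) (14.5,35)
edge 0: (4.5,20)→(18.5,9)  cross = 4.5·9 − 18.5·20 = -329.5000; (r_i+r_j)·cross = 23·-329.5000 = -7578.5000
edge 1: (18.5,9)→(14.5,35)  cross = 18.5·35 − 14.5·9 = 517.0000; (r_i+r_j)·cross = 33·517.0000 = 17061.0000
edge 2: (14.5,35)→(4.5,20)  cross = 14.5·20 − 4.5·35 = 132.5000; (r_i+r_j)·cross = 19·132.5000 = 2517.5000
Σcross = 320.0000 → A = |Σcross|/2 = 160.0000 mm²
Σ(r_i+r_j)·cross = 12000.0000 → first moment M = |Σ|/6 = 2000.0000
R_c = M/A = 2000.0000/160.0000 = 12.5000 mm
θ = 92° = 1.605703 rad
V = θ·R_c·A = 1.605703·12.5000·160.0000 = 3211.406 mm³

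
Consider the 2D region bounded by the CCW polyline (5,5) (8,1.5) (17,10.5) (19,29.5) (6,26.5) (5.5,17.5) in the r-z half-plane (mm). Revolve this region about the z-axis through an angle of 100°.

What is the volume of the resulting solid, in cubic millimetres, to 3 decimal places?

Volume = 5519.858 mm³

Profile (r,z), 6 vertices: (5,5) (8,1.5) (17,10.5) (19,29.5) (6,26.5) (5.5,17.5)
edge 0: (5,5)→(8,1.5)  cross = 5·1.5 − 8·5 = -32.5000; (r_i+r_j)·cross = 13·-32.5000 = -422.5000
edge 1: (8,1.5)→(17,10.5)  cross = 8·10.5 − 17·1.5 = 58.5000; (r_i+r_j)·cross = 25·58.5000 = 1462.5000
edge 2: (17,10.5)→(19,29.5)  cross = 17·29.5 − 19·10.5 = 302.0000; (r_i+r_j)·cross = 36·302.0000 = 10872.0000
edge 3: (19,29.5)→(6,26.5)  cross = 19·26.5 − 6·29.5 = 326.5000; (r_i+r_j)·cross = 25·326.5000 = 8162.5000
edge 4: (6,26.5)→(5.5,17.5)  cross = 6·17.5 − 5.5·26.5 = -40.7500; (r_i+r_j)·cross = 11.5·-40.7500 = -468.6250
edge 5: (5.5,17.5)→(5,5)  cross = 5.5·5 − 5·17.5 = -60.0000; (r_i+r_j)·cross = 10.5·-60.0000 = -630.0000
Σcross = 553.7500 → A = |Σcross|/2 = 276.8750 mm²
Σ(r_i+r_j)·cross = 18975.8750 → first moment M = |Σ|/6 = 3162.6458
R_c = M/A = 3162.6458/276.8750 = 11.4226 mm
θ = 100° = 1.745329 rad
V = θ·R_c·A = 1.745329·11.4226·276.8750 = 5519.858 mm³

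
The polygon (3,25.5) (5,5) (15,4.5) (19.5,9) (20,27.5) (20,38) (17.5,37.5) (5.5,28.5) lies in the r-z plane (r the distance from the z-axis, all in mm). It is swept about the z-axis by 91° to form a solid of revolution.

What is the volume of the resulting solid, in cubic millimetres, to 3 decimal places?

Volume = 8611.589 mm³

Profile (r,z), 8 vertices: (3,25.5) (5,5) (15,4.5) (19.5,9) (20,27.5) (20,38) (17.5,37.5) (5.5,28.5)
edge 0: (3,25.5)→(5,5)  cross = 3·5 − 5·25.5 = -112.5000; (r_i+r_j)·cross = 8·-112.5000 = -900.0000
edge 1: (5,5)→(15,4.5)  cross = 5·4.5 − 15·5 = -52.5000; (r_i+r_j)·cross = 20·-52.5000 = -1050.0000
edge 2: (15,4.5)→(19.5,9)  cross = 15·9 − 19.5·4.5 = 47.2500; (r_i+r_j)·cross = 34.5·47.2500 = 1630.1250
edge 3: (19.5,9)→(20,27.5)  cross = 19.5·27.5 − 20·9 = 356.2500; (r_i+r_j)·cross = 39.5·356.2500 = 14071.8750
edge 4: (20,27.5)→(20,38)  cross = 20·38 − 20·27.5 = 210.0000; (r_i+r_j)·cross = 40·210.0000 = 8400.0000
edge 5: (20,38)→(17.5,37.5)  cross = 20·37.5 − 17.5·38 = 85.0000; (r_i+r_j)·cross = 37.5·85.0000 = 3187.5000
edge 6: (17.5,37.5)→(5.5,28.5)  cross = 17.5·28.5 − 5.5·37.5 = 292.5000; (r_i+r_j)·cross = 23·292.5000 = 6727.5000
edge 7: (5.5,28.5)→(3,25.5)  cross = 5.5·25.5 − 3·28.5 = 54.7500; (r_i+r_j)·cross = 8.5·54.7500 = 465.3750
Σcross = 880.7500 → A = |Σcross|/2 = 440.3750 mm²
Σ(r_i+r_j)·cross = 32532.3750 → first moment M = |Σ|/6 = 5422.0625
R_c = M/A = 5422.0625/440.3750 = 12.3124 mm
θ = 91° = 1.588250 rad
V = θ·R_c·A = 1.588250·12.3124·440.3750 = 8611.589 mm³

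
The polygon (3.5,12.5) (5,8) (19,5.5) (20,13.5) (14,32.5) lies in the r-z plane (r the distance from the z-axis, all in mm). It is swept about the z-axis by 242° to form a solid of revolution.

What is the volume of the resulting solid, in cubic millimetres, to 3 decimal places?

Profile (r,z), 5 vertices: (3.5,12.5) (5,8) (19,5.5) (20,13.5) (14,32.5)
edge 0: (3.5,12.5)→(5,8)  cross = 3.5·8 − 5·12.5 = -34.5000; (r_i+r_j)·cross = 8.5·-34.5000 = -293.2500
edge 1: (5,8)→(19,5.5)  cross = 5·5.5 − 19·8 = -124.5000; (r_i+r_j)·cross = 24·-124.5000 = -2988.0000
edge 2: (19,5.5)→(20,13.5)  cross = 19·13.5 − 20·5.5 = 146.5000; (r_i+r_j)·cross = 39·146.5000 = 5713.5000
edge 3: (20,13.5)→(14,32.5)  cross = 20·32.5 − 14·13.5 = 461.0000; (r_i+r_j)·cross = 34·461.0000 = 15674.0000
edge 4: (14,32.5)→(3.5,12.5)  cross = 14·12.5 − 3.5·32.5 = 61.2500; (r_i+r_j)·cross = 17.5·61.2500 = 1071.8750
Σcross = 509.7500 → A = |Σcross|/2 = 254.8750 mm²
Σ(r_i+r_j)·cross = 19178.1250 → first moment M = |Σ|/6 = 3196.3542
R_c = M/A = 3196.3542/254.8750 = 12.5409 mm
θ = 242° = 4.223697 rad
V = θ·R_c·A = 4.223697·12.5409·254.8750 = 13500.431 mm³

Volume = 13500.431 mm³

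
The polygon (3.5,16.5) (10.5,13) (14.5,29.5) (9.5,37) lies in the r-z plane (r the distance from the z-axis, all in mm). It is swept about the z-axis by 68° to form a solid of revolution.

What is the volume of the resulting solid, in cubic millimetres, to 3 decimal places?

Profile (r,z), 4 vertices: (3.5,16.5) (10.5,13) (14.5,29.5) (9.5,37)
edge 0: (3.5,16.5)→(10.5,13)  cross = 3.5·13 − 10.5·16.5 = -127.7500; (r_i+r_j)·cross = 14·-127.7500 = -1788.5000
edge 1: (10.5,13)→(14.5,29.5)  cross = 10.5·29.5 − 14.5·13 = 121.2500; (r_i+r_j)·cross = 25·121.2500 = 3031.2500
edge 2: (14.5,29.5)→(9.5,37)  cross = 14.5·37 − 9.5·29.5 = 256.2500; (r_i+r_j)·cross = 24·256.2500 = 6150.0000
edge 3: (9.5,37)→(3.5,16.5)  cross = 9.5·16.5 − 3.5·37 = 27.2500; (r_i+r_j)·cross = 13·27.2500 = 354.2500
Σcross = 277.0000 → A = |Σcross|/2 = 138.5000 mm²
Σ(r_i+r_j)·cross = 7747.0000 → first moment M = |Σ|/6 = 1291.1667
R_c = M/A = 1291.1667/138.5000 = 9.3225 mm
θ = 68° = 1.186824 rad
V = θ·R_c·A = 1.186824·9.3225·138.5000 = 1532.387 mm³

Volume = 1532.387 mm³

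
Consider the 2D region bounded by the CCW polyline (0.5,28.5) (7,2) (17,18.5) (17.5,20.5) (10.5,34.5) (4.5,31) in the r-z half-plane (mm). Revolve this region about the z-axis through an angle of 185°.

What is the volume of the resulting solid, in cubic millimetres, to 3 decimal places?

Volume = 8423.353 mm³

Profile (r,z), 6 vertices: (0.5,28.5) (7,2) (17,18.5) (17.5,20.5) (10.5,34.5) (4.5,31)
edge 0: (0.5,28.5)→(7,2)  cross = 0.5·2 − 7·28.5 = -198.5000; (r_i+r_j)·cross = 7.5·-198.5000 = -1488.7500
edge 1: (7,2)→(17,18.5)  cross = 7·18.5 − 17·2 = 95.5000; (r_i+r_j)·cross = 24·95.5000 = 2292.0000
edge 2: (17,18.5)→(17.5,20.5)  cross = 17·20.5 − 17.5·18.5 = 24.7500; (r_i+r_j)·cross = 34.5·24.7500 = 853.8750
edge 3: (17.5,20.5)→(10.5,34.5)  cross = 17.5·34.5 − 10.5·20.5 = 388.5000; (r_i+r_j)·cross = 28·388.5000 = 10878.0000
edge 4: (10.5,34.5)→(4.5,31)  cross = 10.5·31 − 4.5·34.5 = 170.2500; (r_i+r_j)·cross = 15·170.2500 = 2553.7500
edge 5: (4.5,31)→(0.5,28.5)  cross = 4.5·28.5 − 0.5·31 = 112.7500; (r_i+r_j)·cross = 5·112.7500 = 563.7500
Σcross = 593.2500 → A = |Σcross|/2 = 296.6250 mm²
Σ(r_i+r_j)·cross = 15652.6250 → first moment M = |Σ|/6 = 2608.7708
R_c = M/A = 2608.7708/296.6250 = 8.7948 mm
θ = 185° = 3.228859 rad
V = θ·R_c·A = 3.228859·8.7948·296.6250 = 8423.353 mm³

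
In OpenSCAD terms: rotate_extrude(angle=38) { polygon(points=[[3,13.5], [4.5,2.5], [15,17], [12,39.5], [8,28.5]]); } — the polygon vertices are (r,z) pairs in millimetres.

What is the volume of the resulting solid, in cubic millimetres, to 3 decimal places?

Volume = 1284.239 mm³

Profile (r,z), 5 vertices: (3,13.5) (4.5,2.5) (15,17) (12,39.5) (8,28.5)
edge 0: (3,13.5)→(4.5,2.5)  cross = 3·2.5 − 4.5·13.5 = -53.2500; (r_i+r_j)·cross = 7.5·-53.2500 = -399.3750
edge 1: (4.5,2.5)→(15,17)  cross = 4.5·17 − 15·2.5 = 39.0000; (r_i+r_j)·cross = 19.5·39.0000 = 760.5000
edge 2: (15,17)→(12,39.5)  cross = 15·39.5 − 12·17 = 388.5000; (r_i+r_j)·cross = 27·388.5000 = 10489.5000
edge 3: (12,39.5)→(8,28.5)  cross = 12·28.5 − 8·39.5 = 26.0000; (r_i+r_j)·cross = 20·26.0000 = 520.0000
edge 4: (8,28.5)→(3,13.5)  cross = 8·13.5 − 3·28.5 = 22.5000; (r_i+r_j)·cross = 11·22.5000 = 247.5000
Σcross = 422.7500 → A = |Σcross|/2 = 211.3750 mm²
Σ(r_i+r_j)·cross = 11618.1250 → first moment M = |Σ|/6 = 1936.3542
R_c = M/A = 1936.3542/211.3750 = 9.1608 mm
θ = 38° = 0.663225 rad
V = θ·R_c·A = 0.663225·9.1608·211.3750 = 1284.239 mm³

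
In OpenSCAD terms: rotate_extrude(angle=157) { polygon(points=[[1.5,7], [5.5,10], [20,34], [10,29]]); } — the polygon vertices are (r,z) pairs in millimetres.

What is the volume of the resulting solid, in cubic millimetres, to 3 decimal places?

Profile (r,z), 4 vertices: (1.5,7) (5.5,10) (20,34) (10,29)
edge 0: (1.5,7)→(5.5,10)  cross = 1.5·10 − 5.5·7 = -23.5000; (r_i+r_j)·cross = 7·-23.5000 = -164.5000
edge 1: (5.5,10)→(20,34)  cross = 5.5·34 − 20·10 = -13.0000; (r_i+r_j)·cross = 25.5·-13.0000 = -331.5000
edge 2: (20,34)→(10,29)  cross = 20·29 − 10·34 = 240.0000; (r_i+r_j)·cross = 30·240.0000 = 7200.0000
edge 3: (10,29)→(1.5,7)  cross = 10·7 − 1.5·29 = 26.5000; (r_i+r_j)·cross = 11.5·26.5000 = 304.7500
Σcross = 230.0000 → A = |Σcross|/2 = 115.0000 mm²
Σ(r_i+r_j)·cross = 7008.7500 → first moment M = |Σ|/6 = 1168.1250
R_c = M/A = 1168.1250/115.0000 = 10.1576 mm
θ = 157° = 2.740167 rad
V = θ·R_c·A = 2.740167·10.1576·115.0000 = 3200.857 mm³

Volume = 3200.857 mm³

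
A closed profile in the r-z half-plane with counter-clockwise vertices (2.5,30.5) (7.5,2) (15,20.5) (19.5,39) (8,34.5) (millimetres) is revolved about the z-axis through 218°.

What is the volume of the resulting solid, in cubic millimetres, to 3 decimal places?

Profile (r,z), 5 vertices: (2.5,30.5) (7.5,2) (15,20.5) (19.5,39) (8,34.5)
edge 0: (2.5,30.5)→(7.5,2)  cross = 2.5·2 − 7.5·30.5 = -223.7500; (r_i+r_j)·cross = 10·-223.7500 = -2237.5000
edge 1: (7.5,2)→(15,20.5)  cross = 7.5·20.5 − 15·2 = 123.7500; (r_i+r_j)·cross = 22.5·123.7500 = 2784.3750
edge 2: (15,20.5)→(19.5,39)  cross = 15·39 − 19.5·20.5 = 185.2500; (r_i+r_j)·cross = 34.5·185.2500 = 6391.1250
edge 3: (19.5,39)→(8,34.5)  cross = 19.5·34.5 − 8·39 = 360.7500; (r_i+r_j)·cross = 27.5·360.7500 = 9920.6250
edge 4: (8,34.5)→(2.5,30.5)  cross = 8·30.5 − 2.5·34.5 = 157.7500; (r_i+r_j)·cross = 10.5·157.7500 = 1656.3750
Σcross = 603.7500 → A = |Σcross|/2 = 301.8750 mm²
Σ(r_i+r_j)·cross = 18515.0000 → first moment M = |Σ|/6 = 3085.8333
R_c = M/A = 3085.8333/301.8750 = 10.2222 mm
θ = 218° = 3.804818 rad
V = θ·R_c·A = 3.804818·10.2222·301.8750 = 11741.033 mm³

Volume = 11741.033 mm³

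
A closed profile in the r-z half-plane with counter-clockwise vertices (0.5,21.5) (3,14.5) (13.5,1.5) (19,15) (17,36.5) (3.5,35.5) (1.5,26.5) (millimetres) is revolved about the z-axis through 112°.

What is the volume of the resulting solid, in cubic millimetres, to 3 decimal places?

Volume = 9146.159 mm³

Profile (r,z), 7 vertices: (0.5,21.5) (3,14.5) (13.5,1.5) (19,15) (17,36.5) (3.5,35.5) (1.5,26.5)
edge 0: (0.5,21.5)→(3,14.5)  cross = 0.5·14.5 − 3·21.5 = -57.2500; (r_i+r_j)·cross = 3.5·-57.2500 = -200.3750
edge 1: (3,14.5)→(13.5,1.5)  cross = 3·1.5 − 13.5·14.5 = -191.2500; (r_i+r_j)·cross = 16.5·-191.2500 = -3155.6250
edge 2: (13.5,1.5)→(19,15)  cross = 13.5·15 − 19·1.5 = 174.0000; (r_i+r_j)·cross = 32.5·174.0000 = 5655.0000
edge 3: (19,15)→(17,36.5)  cross = 19·36.5 − 17·15 = 438.5000; (r_i+r_j)·cross = 36·438.5000 = 15786.0000
edge 4: (17,36.5)→(3.5,35.5)  cross = 17·35.5 − 3.5·36.5 = 475.7500; (r_i+r_j)·cross = 20.5·475.7500 = 9752.8750
edge 5: (3.5,35.5)→(1.5,26.5)  cross = 3.5·26.5 − 1.5·35.5 = 39.5000; (r_i+r_j)·cross = 5·39.5000 = 197.5000
edge 6: (1.5,26.5)→(0.5,21.5)  cross = 1.5·21.5 − 0.5·26.5 = 19.0000; (r_i+r_j)·cross = 2·19.0000 = 38.0000
Σcross = 898.2500 → A = |Σcross|/2 = 449.1250 mm²
Σ(r_i+r_j)·cross = 28073.3750 → first moment M = |Σ|/6 = 4678.8958
R_c = M/A = 4678.8958/449.1250 = 10.4178 mm
θ = 112° = 1.954769 rad
V = θ·R_c·A = 1.954769·10.4178·449.1250 = 9146.159 mm³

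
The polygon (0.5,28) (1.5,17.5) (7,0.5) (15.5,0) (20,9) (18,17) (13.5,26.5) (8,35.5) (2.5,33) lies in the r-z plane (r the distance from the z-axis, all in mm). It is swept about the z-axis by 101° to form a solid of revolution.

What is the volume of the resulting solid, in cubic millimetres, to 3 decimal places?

Volume = 7633.803 mm³

Profile (r,z), 9 vertices: (0.5,28) (1.5,17.5) (7,0.5) (15.5,0) (20,9) (18,17) (13.5,26.5) (8,35.5) (2.5,33)
edge 0: (0.5,28)→(1.5,17.5)  cross = 0.5·17.5 − 1.5·28 = -33.2500; (r_i+r_j)·cross = 2·-33.2500 = -66.5000
edge 1: (1.5,17.5)→(7,0.5)  cross = 1.5·0.5 − 7·17.5 = -121.7500; (r_i+r_j)·cross = 8.5·-121.7500 = -1034.8750
edge 2: (7,0.5)→(15.5,0)  cross = 7·0 − 15.5·0.5 = -7.7500; (r_i+r_j)·cross = 22.5·-7.7500 = -174.3750
edge 3: (15.5,0)→(20,9)  cross = 15.5·9 − 20·0 = 139.5000; (r_i+r_j)·cross = 35.5·139.5000 = 4952.2500
edge 4: (20,9)→(18,17)  cross = 20·17 − 18·9 = 178.0000; (r_i+r_j)·cross = 38·178.0000 = 6764.0000
edge 5: (18,17)→(13.5,26.5)  cross = 18·26.5 − 13.5·17 = 247.5000; (r_i+r_j)·cross = 31.5·247.5000 = 7796.2500
edge 6: (13.5,26.5)→(8,35.5)  cross = 13.5·35.5 − 8·26.5 = 267.2500; (r_i+r_j)·cross = 21.5·267.2500 = 5745.8750
edge 7: (8,35.5)→(2.5,33)  cross = 8·33 − 2.5·35.5 = 175.2500; (r_i+r_j)·cross = 10.5·175.2500 = 1840.1250
edge 8: (2.5,33)→(0.5,28)  cross = 2.5·28 − 0.5·33 = 53.5000; (r_i+r_j)·cross = 3·53.5000 = 160.5000
Σcross = 898.2500 → A = |Σcross|/2 = 449.1250 mm²
Σ(r_i+r_j)·cross = 25983.2500 → first moment M = |Σ|/6 = 4330.5417
R_c = M/A = 4330.5417/449.1250 = 9.6422 mm
θ = 101° = 1.762783 rad
V = θ·R_c·A = 1.762783·9.6422·449.1250 = 7633.803 mm³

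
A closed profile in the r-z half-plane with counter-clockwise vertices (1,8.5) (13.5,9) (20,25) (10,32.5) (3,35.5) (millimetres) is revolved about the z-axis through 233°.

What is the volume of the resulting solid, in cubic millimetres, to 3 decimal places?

Volume = 12911.764 mm³

Profile (r,z), 5 vertices: (1,8.5) (13.5,9) (20,25) (10,32.5) (3,35.5)
edge 0: (1,8.5)→(13.5,9)  cross = 1·9 − 13.5·8.5 = -105.7500; (r_i+r_j)·cross = 14.5·-105.7500 = -1533.3750
edge 1: (13.5,9)→(20,25)  cross = 13.5·25 − 20·9 = 157.5000; (r_i+r_j)·cross = 33.5·157.5000 = 5276.2500
edge 2: (20,25)→(10,32.5)  cross = 20·32.5 − 10·25 = 400.0000; (r_i+r_j)·cross = 30·400.0000 = 12000.0000
edge 3: (10,32.5)→(3,35.5)  cross = 10·35.5 − 3·32.5 = 257.5000; (r_i+r_j)·cross = 13·257.5000 = 3347.5000
edge 4: (3,35.5)→(1,8.5)  cross = 3·8.5 − 1·35.5 = -10.0000; (r_i+r_j)·cross = 4·-10.0000 = -40.0000
Σcross = 699.2500 → A = |Σcross|/2 = 349.6250 mm²
Σ(r_i+r_j)·cross = 19050.3750 → first moment M = |Σ|/6 = 3175.0625
R_c = M/A = 3175.0625/349.6250 = 9.0813 mm
θ = 233° = 4.066617 rad
V = θ·R_c·A = 4.066617·9.0813·349.6250 = 12911.764 mm³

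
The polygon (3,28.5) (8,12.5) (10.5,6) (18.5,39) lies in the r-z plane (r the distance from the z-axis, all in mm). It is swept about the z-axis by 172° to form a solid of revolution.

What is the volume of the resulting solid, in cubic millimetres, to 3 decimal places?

Profile (r,z), 4 vertices: (3,28.5) (8,12.5) (10.5,6) (18.5,39)
edge 0: (3,28.5)→(8,12.5)  cross = 3·12.5 − 8·28.5 = -190.5000; (r_i+r_j)·cross = 11·-190.5000 = -2095.5000
edge 1: (8,12.5)→(10.5,6)  cross = 8·6 − 10.5·12.5 = -83.2500; (r_i+r_j)·cross = 18.5·-83.2500 = -1540.1250
edge 2: (10.5,6)→(18.5,39)  cross = 10.5·39 − 18.5·6 = 298.5000; (r_i+r_j)·cross = 29·298.5000 = 8656.5000
edge 3: (18.5,39)→(3,28.5)  cross = 18.5·28.5 − 3·39 = 410.2500; (r_i+r_j)·cross = 21.5·410.2500 = 8820.3750
Σcross = 435.0000 → A = |Σcross|/2 = 217.5000 mm²
Σ(r_i+r_j)·cross = 13841.2500 → first moment M = |Σ|/6 = 2306.8750
R_c = M/A = 2306.8750/217.5000 = 10.6063 mm
θ = 172° = 3.001966 rad
V = θ·R_c·A = 3.001966·10.6063·217.5000 = 6925.161 mm³

Volume = 6925.161 mm³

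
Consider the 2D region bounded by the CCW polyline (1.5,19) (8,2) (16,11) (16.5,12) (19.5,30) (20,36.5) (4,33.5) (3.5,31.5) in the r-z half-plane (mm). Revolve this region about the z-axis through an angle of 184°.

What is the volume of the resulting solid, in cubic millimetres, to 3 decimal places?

Volume = 14353.780 mm³

Profile (r,z), 8 vertices: (1.5,19) (8,2) (16,11) (16.5,12) (19.5,30) (20,36.5) (4,33.5) (3.5,31.5)
edge 0: (1.5,19)→(8,2)  cross = 1.5·2 − 8·19 = -149.0000; (r_i+r_j)·cross = 9.5·-149.0000 = -1415.5000
edge 1: (8,2)→(16,11)  cross = 8·11 − 16·2 = 56.0000; (r_i+r_j)·cross = 24·56.0000 = 1344.0000
edge 2: (16,11)→(16.5,12)  cross = 16·12 − 16.5·11 = 10.5000; (r_i+r_j)·cross = 32.5·10.5000 = 341.2500
edge 3: (16.5,12)→(19.5,30)  cross = 16.5·30 − 19.5·12 = 261.0000; (r_i+r_j)·cross = 36·261.0000 = 9396.0000
edge 4: (19.5,30)→(20,36.5)  cross = 19.5·36.5 − 20·30 = 111.7500; (r_i+r_j)·cross = 39.5·111.7500 = 4414.1250
edge 5: (20,36.5)→(4,33.5)  cross = 20·33.5 − 4·36.5 = 524.0000; (r_i+r_j)·cross = 24·524.0000 = 12576.0000
edge 6: (4,33.5)→(3.5,31.5)  cross = 4·31.5 − 3.5·33.5 = 8.7500; (r_i+r_j)·cross = 7.5·8.7500 = 65.6250
edge 7: (3.5,31.5)→(1.5,19)  cross = 3.5·19 − 1.5·31.5 = 19.2500; (r_i+r_j)·cross = 5·19.2500 = 96.2500
Σcross = 842.2500 → A = |Σcross|/2 = 421.1250 mm²
Σ(r_i+r_j)·cross = 26817.7500 → first moment M = |Σ|/6 = 4469.6250
R_c = M/A = 4469.6250/421.1250 = 10.6135 mm
θ = 184° = 3.211406 rad
V = θ·R_c·A = 3.211406·10.6135·421.1250 = 14353.780 mm³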